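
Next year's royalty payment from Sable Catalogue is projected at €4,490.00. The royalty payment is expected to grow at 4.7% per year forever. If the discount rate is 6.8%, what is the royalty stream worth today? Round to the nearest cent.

€213809.52

Growing perpetuity: P = D₁ / (r − g) = €4,490.0000 / (0.068 − 0.047) = €213,809.52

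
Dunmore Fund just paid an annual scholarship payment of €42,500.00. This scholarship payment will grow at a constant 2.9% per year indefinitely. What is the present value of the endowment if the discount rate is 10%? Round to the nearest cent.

D₁ = D₀ × (1 + g) = €42,500.00 × 1.029 = €43,732.5000
Growing perpetuity: P = D₁ / (r − g) = €43,732.5000 / (0.1 − 0.029) = €615,950.70

€615950.70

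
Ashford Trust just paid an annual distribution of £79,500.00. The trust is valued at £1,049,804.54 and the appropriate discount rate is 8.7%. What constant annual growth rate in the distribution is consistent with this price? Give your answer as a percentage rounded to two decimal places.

P = D₀(1+g)/(r−g) ⇒ P(r−g) = D₀(1+g) ⇒ g(P+D₀) = P·r − D₀
g = (P·r − D₀)/(P + D₀) = (£1,049,804.54×0.087 − £79,500.00) / (£1,049,804.54 + £79,500.00) = 0.010478

1.05%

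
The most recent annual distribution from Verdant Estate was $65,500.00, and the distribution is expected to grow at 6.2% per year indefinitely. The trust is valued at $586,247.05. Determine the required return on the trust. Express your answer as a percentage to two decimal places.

18.07%

D₁ = $65,500.00 × 1.062 = $69,561.0000
P = D₁/(r − g) ⇒ r = D₁/P + g = $69,561.0000/$586,247.05 + 0.062 = 0.118655 + 0.062 = 0.180655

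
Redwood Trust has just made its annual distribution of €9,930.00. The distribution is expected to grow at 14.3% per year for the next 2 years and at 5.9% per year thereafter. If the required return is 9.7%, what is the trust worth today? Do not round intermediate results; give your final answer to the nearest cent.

€321554.92

D_1 = 11349.99000
D_2 = 12973.03857
Terminal value at year 2: TV = D_2×(1+g_2)/(r−g_2) = 13738.44785/0.038 = 361538.10120
P_0 = D_1/(1+r)^1 + D_2/(1+r)^2 + TV/(1+r)^2
    = 10346.39015 + 10780.24061 + 300428.28432 = 321554.91508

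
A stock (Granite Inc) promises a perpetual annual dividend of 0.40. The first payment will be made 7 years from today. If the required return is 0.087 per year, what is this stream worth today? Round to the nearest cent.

2.79

Value at end of year 6: C / r = 0.40 / 0.087 = 4.5977
Discount to today: PV = 4.5977 / (1 + 0.087)^6 = 4.5977 / 1.649595 = 2.79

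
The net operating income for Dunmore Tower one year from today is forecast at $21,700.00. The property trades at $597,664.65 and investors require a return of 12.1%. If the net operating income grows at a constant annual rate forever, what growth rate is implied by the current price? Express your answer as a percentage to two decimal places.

8.47%

P = D₁/(r−g) ⇒ g = r − D₁/P = 0.121 − $21,700.00/$597,664.65 = 0.084692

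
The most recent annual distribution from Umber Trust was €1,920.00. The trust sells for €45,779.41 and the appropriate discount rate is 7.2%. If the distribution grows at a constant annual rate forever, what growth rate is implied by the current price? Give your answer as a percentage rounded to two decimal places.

P = D₀(1+g)/(r−g) ⇒ P(r−g) = D₀(1+g) ⇒ g(P+D₀) = P·r − D₀
g = (P·r − D₀)/(P + D₀) = (€45,779.41×0.072 − €1,920.00) / (€45,779.41 + €1,920.00) = 0.028850

2.88%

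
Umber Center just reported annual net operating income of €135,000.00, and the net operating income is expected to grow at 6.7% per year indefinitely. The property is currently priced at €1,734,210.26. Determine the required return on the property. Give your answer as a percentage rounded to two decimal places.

15.01%

D₁ = €135,000.00 × 1.067 = €144,045.0000
P = D₁/(r − g) ⇒ r = D₁/P + g = €144,045.0000/€1,734,210.26 + 0.067 = 0.083061 + 0.067 = 0.150061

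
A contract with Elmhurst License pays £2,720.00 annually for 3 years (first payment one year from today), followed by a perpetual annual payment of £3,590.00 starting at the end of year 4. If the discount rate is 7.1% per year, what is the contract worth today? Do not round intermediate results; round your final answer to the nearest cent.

PV of 3-year annuity: £2,720.00 × [1 − (1+0.071)^−3] / 0.071 = 7125.11806
Perpetuity value at year 3: £3,590.00 / 0.071 = 50563.38028
PV of perpetuity: 50563.38028 / (1+0.071)^3 = 41159.27226
Total PV = 7125.11806 + 41159.27226 = 48284.39032

£48284.39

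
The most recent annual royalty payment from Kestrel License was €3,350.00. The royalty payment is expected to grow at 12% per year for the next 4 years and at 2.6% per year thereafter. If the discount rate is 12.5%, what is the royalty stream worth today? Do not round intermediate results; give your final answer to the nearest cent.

D_1 = 3752.00000
D_2 = 4202.24000
D_3 = 4706.50880
D_4 = 5271.28986
Terminal value at year 4: TV = D_4×(1+g_2)/(r−g_2) = 5408.34339/0.099 = 54629.73123
P_0 = D_1/(1+r)^1 + D_2/(1+r)^2 + D_3/(1+r)^3 + D_4/(1+r)^4 + TV/(1+r)^4
    = 3335.11111 + 3320.28840 + 3305.53156 + 3290.84031 + 34105.07227 = 47356.84364

€47356.84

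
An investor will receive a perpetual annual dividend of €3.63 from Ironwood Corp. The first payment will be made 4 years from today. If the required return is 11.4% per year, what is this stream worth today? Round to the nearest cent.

Value at end of year 3: C / r = €3.63 / 0.114 = €31.8421
Discount to today: PV = €31.8421 / (1 + 0.114)^3 = €31.8421 / 1.382470 = €23.03

€23.03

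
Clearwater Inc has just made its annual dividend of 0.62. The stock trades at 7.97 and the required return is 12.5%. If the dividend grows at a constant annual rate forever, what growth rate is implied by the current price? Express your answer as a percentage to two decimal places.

P = D₀(1+g)/(r−g) ⇒ P(r−g) = D₀(1+g) ⇒ g(P+D₀) = P·r − D₀
g = (P·r − D₀)/(P + D₀) = (7.97×0.125 − 0.62) / (7.97 + 0.62) = 0.043801

4.38%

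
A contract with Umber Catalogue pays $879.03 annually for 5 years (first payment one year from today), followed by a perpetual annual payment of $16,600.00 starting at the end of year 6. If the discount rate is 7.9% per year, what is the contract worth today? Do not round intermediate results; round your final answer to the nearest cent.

$147191.52

PV of 5-year annuity: $879.03 × [1 − (1+0.079)^−5] / 0.079 = 3518.98167
Perpetuity value at year 5: $16,600.00 / 0.079 = 210126.58228
PV of perpetuity: 210126.58228 / (1+0.079)^5 = 143672.54118
Total PV = 3518.98167 + 143672.54118 = 147191.52285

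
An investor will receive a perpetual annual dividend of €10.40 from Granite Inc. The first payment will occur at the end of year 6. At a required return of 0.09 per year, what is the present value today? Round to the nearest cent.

€75.10

Value at end of year 5: C / r = €10.40 / 0.09 = €115.5556
Discount to today: PV = €115.5556 / (1 + 0.09)^5 = €115.5556 / 1.538624 = €75.10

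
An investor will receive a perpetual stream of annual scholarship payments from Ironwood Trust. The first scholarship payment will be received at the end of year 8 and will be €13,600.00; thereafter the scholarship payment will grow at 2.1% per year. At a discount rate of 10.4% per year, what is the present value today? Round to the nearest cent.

€81974.22

Value at end of year 7: C₁ / (r − g) = €13,600.00 / (0.104 − 0.021) = €163,855.4217
Discount to today: PV = €163,855.4217 / (1 + 0.104)^7 = €163,855.4217 / 1.998865 = €81,974.22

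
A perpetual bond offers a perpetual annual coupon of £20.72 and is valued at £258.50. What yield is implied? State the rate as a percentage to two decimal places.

8.02%

P = C/r ⇒ r = C/P = £20.72/£258.50 = 0.080155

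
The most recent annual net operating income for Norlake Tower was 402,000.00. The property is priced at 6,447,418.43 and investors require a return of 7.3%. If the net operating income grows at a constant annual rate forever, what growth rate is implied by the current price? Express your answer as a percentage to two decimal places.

1.00%

P = D₀(1+g)/(r−g) ⇒ P(r−g) = D₀(1+g) ⇒ g(P+D₀) = P·r − D₀
g = (P·r − D₀)/(P + D₀) = (6,447,418.43×0.073 − 402,000.00) / (6,447,418.43 + 402,000.00) = 0.010024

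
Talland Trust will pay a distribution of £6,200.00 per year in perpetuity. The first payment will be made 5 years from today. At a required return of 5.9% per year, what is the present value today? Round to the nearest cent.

Value at end of year 4: C / r = £6,200.00 / 0.059 = £105,084.7458
Discount to today: PV = £105,084.7458 / (1 + 0.059)^4 = £105,084.7458 / 1.257720 = £83,551.81

£83551.81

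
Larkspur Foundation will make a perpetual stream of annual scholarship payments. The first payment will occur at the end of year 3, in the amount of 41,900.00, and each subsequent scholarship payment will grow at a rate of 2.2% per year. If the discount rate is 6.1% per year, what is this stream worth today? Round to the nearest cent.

954374.11

Value at end of year 2: C₁ / (r − g) = 41,900.00 / (0.061 − 0.022) = 1,074,358.9744
Discount to today: PV = 1,074,358.9744 / (1 + 0.061)^2 = 1,074,358.9744 / 1.125721 = 954,374.11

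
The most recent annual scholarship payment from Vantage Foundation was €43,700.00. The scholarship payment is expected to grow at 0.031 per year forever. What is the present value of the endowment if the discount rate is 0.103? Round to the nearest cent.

D₁ = D₀ × (1 + g) = €43,700.00 × 1.031 = €45,054.7000
Growing perpetuity: P = D₁ / (r − g) = €45,054.7000 / (0.103 − 0.031) = €625,759.72

€625759.72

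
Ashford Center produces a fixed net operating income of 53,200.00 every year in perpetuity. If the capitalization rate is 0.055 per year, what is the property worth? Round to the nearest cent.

Level perpetuity: PV = C / r = 53,200.00 / 0.055 = 967,272.73

967272.73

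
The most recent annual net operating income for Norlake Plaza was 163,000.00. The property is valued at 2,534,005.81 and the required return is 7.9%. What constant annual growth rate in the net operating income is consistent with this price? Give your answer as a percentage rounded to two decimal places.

1.38%

P = D₀(1+g)/(r−g) ⇒ P(r−g) = D₀(1+g) ⇒ g(P+D₀) = P·r − D₀
g = (P·r − D₀)/(P + D₀) = (2,534,005.81×0.079 − 163,000.00) / (2,534,005.81 + 163,000.00) = 0.013788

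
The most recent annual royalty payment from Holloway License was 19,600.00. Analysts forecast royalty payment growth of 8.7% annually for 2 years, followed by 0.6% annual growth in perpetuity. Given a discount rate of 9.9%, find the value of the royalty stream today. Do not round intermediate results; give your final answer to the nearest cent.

245972.74

D_1 = 21305.20000
D_2 = 23158.75240
Terminal value at year 2: TV = D_2×(1+g_2)/(r−g_2) = 23297.70491/0.093 = 250512.95607
P_0 = D_1/(1+r)^1 + D_2/(1+r)^2 + TV/(1+r)^2
    = 19385.98726 + 19174.31133 + 207412.44300 = 245972.74159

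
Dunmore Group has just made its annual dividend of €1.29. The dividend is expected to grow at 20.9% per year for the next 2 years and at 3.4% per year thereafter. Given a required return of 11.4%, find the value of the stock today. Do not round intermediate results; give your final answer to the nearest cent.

€22.56

D_1 = 1.55961
D_2 = 1.88557
Terminal value at year 2: TV = D_2×(1+g_2)/(r−g_2) = 1.94968/0.08 = 24.37097
P_0 = D_1/(1+r)^1 + D_2/(1+r)^2 + TV/(1+r)^2
    = 1.40001 + 1.51940 + 19.63824 = 22.55764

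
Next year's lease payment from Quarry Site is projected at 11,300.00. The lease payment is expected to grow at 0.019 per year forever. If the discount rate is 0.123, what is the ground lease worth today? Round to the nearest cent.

Growing perpetuity: P = D₁ / (r − g) = 11,300.0000 / (0.123 − 0.019) = 108,653.85

108653.85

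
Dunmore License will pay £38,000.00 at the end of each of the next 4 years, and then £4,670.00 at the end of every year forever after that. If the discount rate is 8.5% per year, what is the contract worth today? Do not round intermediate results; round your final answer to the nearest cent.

PV of 4-year annuity: £38,000.00 × [1 − (1+0.085)^−4] / 0.085 = 124472.67292
Perpetuity value at year 4: £4,670.00 / 0.085 = 54941.17647
PV of perpetuity: 54941.17647 / (1+0.085)^4 = 39644.14009
Total PV = 124472.67292 + 39644.14009 = 164116.81300

£164116.81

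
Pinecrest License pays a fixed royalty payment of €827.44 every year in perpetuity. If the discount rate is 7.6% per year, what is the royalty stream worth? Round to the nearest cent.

Level perpetuity: PV = C / r = €827.44 / 0.076 = €10,887.37

€10887.37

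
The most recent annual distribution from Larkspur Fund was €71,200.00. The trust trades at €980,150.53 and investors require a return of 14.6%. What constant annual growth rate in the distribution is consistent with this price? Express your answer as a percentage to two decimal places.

6.84%

P = D₀(1+g)/(r−g) ⇒ P(r−g) = D₀(1+g) ⇒ g(P+D₀) = P·r − D₀
g = (P·r − D₀)/(P + D₀) = (€980,150.53×0.146 − €71,200.00) / (€980,150.53 + €71,200.00) = 0.068390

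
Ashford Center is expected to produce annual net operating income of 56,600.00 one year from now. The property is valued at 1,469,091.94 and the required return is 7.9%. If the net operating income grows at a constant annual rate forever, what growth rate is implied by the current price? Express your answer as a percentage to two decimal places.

P = D₁/(r−g) ⇒ g = r − D₁/P = 0.079 − 56,600.00/1,469,091.94 = 0.040473

4.05%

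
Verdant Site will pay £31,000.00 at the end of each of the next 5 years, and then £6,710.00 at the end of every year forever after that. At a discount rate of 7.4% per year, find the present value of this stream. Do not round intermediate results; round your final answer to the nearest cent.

PV of 5-year annuity: £31,000.00 × [1 − (1+0.074)^−5] / 0.074 = 125756.31718
Perpetuity value at year 5: £6,710.00 / 0.074 = 90675.67568
PV of perpetuity: 90675.67568 / (1+0.074)^5 = 63455.51799
Total PV = 125756.31718 + 63455.51799 = 189211.83517

£189211.84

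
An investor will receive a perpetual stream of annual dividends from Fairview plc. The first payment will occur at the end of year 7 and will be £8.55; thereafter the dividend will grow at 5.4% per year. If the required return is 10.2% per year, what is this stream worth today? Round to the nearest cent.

Value at end of year 6: C₁ / (r − g) = £8.55 / (0.102 − 0.054) = £178.1250
Discount to today: PV = £178.1250 / (1 + 0.102)^6 = £178.1250 / 1.790975 = £99.46

£99.46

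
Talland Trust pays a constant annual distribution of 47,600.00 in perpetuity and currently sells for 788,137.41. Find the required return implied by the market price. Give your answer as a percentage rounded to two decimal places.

6.04%

P = C/r ⇒ r = C/P = 47,600.00/788,137.41 = 0.060396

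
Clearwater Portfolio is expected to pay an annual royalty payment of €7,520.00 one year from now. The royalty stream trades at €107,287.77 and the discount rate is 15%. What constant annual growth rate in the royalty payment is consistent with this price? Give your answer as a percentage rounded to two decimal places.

7.99%

P = D₁/(r−g) ⇒ g = r − D₁/P = 0.15 − €7,520.00/€107,287.77 = 0.079908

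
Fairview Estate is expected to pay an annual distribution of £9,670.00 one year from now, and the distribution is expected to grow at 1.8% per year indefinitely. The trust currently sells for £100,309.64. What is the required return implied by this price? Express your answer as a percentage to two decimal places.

P = D₁/(r − g) ⇒ r = D₁/P + g = £9,670.0000/£100,309.64 + 0.018 = 0.096402 + 0.018 = 0.114402

11.44%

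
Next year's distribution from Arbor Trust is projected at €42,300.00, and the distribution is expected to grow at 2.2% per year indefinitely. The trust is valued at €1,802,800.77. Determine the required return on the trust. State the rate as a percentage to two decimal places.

4.55%

P = D₁/(r − g) ⇒ r = D₁/P + g = €42,300.0000/€1,802,800.77 + 0.022 = 0.023463 + 0.022 = 0.045463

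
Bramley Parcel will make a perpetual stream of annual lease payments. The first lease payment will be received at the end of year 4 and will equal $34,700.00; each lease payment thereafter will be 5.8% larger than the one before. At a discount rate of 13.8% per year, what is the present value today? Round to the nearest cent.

$294315.21

Value at end of year 3: C₁ / (r − g) = $34,700.00 / (0.138 − 0.058) = $433,750.0000
Discount to today: PV = $433,750.0000 / (1 + 0.138)^3 = $433,750.0000 / 1.473760 = $294,315.21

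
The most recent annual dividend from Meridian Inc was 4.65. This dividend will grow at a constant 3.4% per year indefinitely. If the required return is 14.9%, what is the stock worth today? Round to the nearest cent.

D₁ = D₀ × (1 + g) = 4.65 × 1.034 = 4.8081
Growing perpetuity: P = D₁ / (r − g) = 4.8081 / (0.149 − 0.034) = 41.81

41.81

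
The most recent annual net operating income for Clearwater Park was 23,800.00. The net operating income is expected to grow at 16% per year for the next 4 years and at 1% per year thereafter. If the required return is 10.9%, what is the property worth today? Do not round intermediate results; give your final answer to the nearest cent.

D_1 = 27608.00000
D_2 = 32025.28000
D_3 = 37149.32480
D_4 = 43093.21677
Terminal value at year 4: TV = D_4×(1+g_2)/(r−g_2) = 43524.14894/0.099 = 439637.86804
P_0 = D_1/(1+r)^1 + D_2/(1+r)^2 + D_3/(1+r)^3 + D_4/(1+r)^4 + TV/(1+r)^4
    = 24894.49955 + 26039.33226 + 27236.81282 + 28489.36238 + 290649.05052 = 397309.05753

397309.06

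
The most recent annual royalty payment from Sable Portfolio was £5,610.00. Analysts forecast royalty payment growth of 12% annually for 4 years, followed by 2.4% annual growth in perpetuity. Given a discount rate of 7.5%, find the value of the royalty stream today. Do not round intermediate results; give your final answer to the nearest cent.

D_1 = 6283.20000
D_2 = 7037.18400
D_3 = 7881.64608
D_4 = 8827.44361
Terminal value at year 4: TV = D_4×(1+g_2)/(r−g_2) = 9039.30226/0.051 = 177241.22071
P_0 = D_1/(1+r)^1 + D_2/(1+r)^2 + D_3/(1+r)^3 + D_4/(1+r)^4 + TV/(1+r)^4
    = 5844.83721 + 6089.50481 + 6344.41432 + 6609.99445 + 132718.31997 = 157607.07076

£157607.07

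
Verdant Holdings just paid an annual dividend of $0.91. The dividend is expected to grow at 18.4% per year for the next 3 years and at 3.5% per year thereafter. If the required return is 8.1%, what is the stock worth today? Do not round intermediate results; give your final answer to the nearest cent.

D_1 = 1.07744
D_2 = 1.27569
D_3 = 1.51042
Terminal value at year 3: TV = D_3×(1+g_2)/(r−g_2) = 1.56328/0.046 = 33.98435
P_0 = D_1/(1+r)^1 + D_2/(1+r)^2 + D_3/(1+r)^3 + TV/(1+r)^3
    = 0.99671 + 1.09168 + 1.19569 + 26.90308 = 30.18715

$30.19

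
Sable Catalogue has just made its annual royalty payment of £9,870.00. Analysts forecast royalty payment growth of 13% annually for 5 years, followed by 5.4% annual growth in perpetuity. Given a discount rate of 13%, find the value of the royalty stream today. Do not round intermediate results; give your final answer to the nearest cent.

D_1 = 11153.10000
D_2 = 12603.00300
D_3 = 14241.39339
D_4 = 16092.77453
D_5 = 18184.83522
Terminal value at year 5: TV = D_5×(1+g_2)/(r−g_2) = 19166.81632/0.076 = 252194.95160
P_0 = D_1/(1+r)^1 + D_2/(1+r)^2 + D_3/(1+r)^3 + D_4/(1+r)^4 + D_5/(1+r)^5 + TV/(1+r)^5
    = 9870.00000 + 9870.00000 + 9870.00000 + 9870.00000 + 9870.00000 + 136881.31579 = 186231.31579

£186231.32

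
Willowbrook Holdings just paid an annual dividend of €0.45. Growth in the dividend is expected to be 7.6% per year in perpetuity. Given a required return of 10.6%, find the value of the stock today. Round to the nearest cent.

€16.14

D₁ = D₀ × (1 + g) = €0.45 × 1.076 = €0.4842
Growing perpetuity: P = D₁ / (r − g) = €0.4842 / (0.106 − 0.076) = €16.14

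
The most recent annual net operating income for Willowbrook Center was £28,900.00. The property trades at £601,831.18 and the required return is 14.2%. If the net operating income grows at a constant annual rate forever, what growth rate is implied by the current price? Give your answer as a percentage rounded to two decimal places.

8.97%

P = D₀(1+g)/(r−g) ⇒ P(r−g) = D₀(1+g) ⇒ g(P+D₀) = P·r − D₀
g = (P·r − D₀)/(P + D₀) = (£601,831.18×0.142 − £28,900.00) / (£601,831.18 + £28,900.00) = 0.089674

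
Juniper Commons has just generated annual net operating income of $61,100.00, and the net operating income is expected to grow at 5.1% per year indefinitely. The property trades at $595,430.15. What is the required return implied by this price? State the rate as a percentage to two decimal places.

15.88%

D₁ = $61,100.00 × 1.051 = $64,216.1000
P = D₁/(r − g) ⇒ r = D₁/P + g = $64,216.1000/$595,430.15 + 0.051 = 0.107848 + 0.051 = 0.158848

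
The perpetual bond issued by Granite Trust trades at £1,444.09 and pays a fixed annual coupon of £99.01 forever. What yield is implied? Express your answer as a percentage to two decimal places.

P = C/r ⇒ r = C/P = £99.01/£1,444.09 = 0.068562

6.86%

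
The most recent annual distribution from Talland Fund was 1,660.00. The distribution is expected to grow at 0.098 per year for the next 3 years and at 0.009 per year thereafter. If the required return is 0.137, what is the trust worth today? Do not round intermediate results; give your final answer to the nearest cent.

D_1 = 1822.68000
D_2 = 2001.30264
D_3 = 2197.43030
Terminal value at year 3: TV = D_3×(1+g_2)/(r−g_2) = 2217.20717/0.128 = 17321.93103
P_0 = D_1/(1+r)^1 + D_2/(1+r)^2 + D_3/(1+r)^3 + TV/(1+r)^3
    = 1603.06069 + 1548.07444 + 1494.97426 + 11784.60176 = 16430.71114

16430.71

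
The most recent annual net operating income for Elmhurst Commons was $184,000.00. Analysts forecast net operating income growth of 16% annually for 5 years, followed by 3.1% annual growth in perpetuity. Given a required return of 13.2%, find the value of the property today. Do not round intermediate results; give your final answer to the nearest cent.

$3112892.29

D_1 = 213440.00000
D_2 = 247590.40000
D_3 = 287204.86400
D_4 = 333157.64224
D_5 = 386462.86500
Terminal value at year 5: TV = D_5×(1+g_2)/(r−g_2) = 398443.21381/0.101 = 3944982.31498
P_0 = D_1/(1+r)^1 + D_2/(1+r)^2 + D_3/(1+r)^3 + D_4/(1+r)^4 + D_5/(1+r)^5 + TV/(1+r)^5
    = 188551.23675 + 193215.04826 + 197994.21906 + 202891.60257 + 207910.12278 + 2122330.06520 = 3112892.29463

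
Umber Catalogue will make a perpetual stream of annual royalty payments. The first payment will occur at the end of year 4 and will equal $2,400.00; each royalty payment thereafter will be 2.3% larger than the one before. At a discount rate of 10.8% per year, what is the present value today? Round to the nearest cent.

$20757.40

Value at end of year 3: C₁ / (r − g) = $2,400.00 / (0.108 − 0.023) = $28,235.2941
Discount to today: PV = $28,235.2941 / (1 + 0.108)^3 = $28,235.2941 / 1.360252 = $20,757.40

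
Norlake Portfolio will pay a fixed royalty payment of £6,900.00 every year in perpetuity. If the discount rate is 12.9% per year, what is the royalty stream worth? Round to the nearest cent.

Level perpetuity: PV = C / r = £6,900.00 / 0.129 = £53,488.37

£53488.37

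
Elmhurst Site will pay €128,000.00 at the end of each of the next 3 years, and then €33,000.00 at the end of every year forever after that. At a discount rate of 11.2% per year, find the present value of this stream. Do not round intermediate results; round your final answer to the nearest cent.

€525990.59

PV of 3-year annuity: €128,000.00 × [1 − (1+0.112)^−3] / 0.112 = 311710.63356
Perpetuity value at year 3: €33,000.00 / 0.112 = 294642.85714
PV of perpetuity: 294642.85714 / (1+0.112)^3 = 214279.95943
Total PV = 311710.63356 + 214279.95943 = 525990.59299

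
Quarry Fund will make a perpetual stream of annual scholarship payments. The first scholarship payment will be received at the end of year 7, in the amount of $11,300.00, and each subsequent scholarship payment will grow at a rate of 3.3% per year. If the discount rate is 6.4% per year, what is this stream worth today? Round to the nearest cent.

Value at end of year 6: C₁ / (r − g) = $11,300.00 / (0.064 − 0.033) = $364,516.1290
Discount to today: PV = $364,516.1290 / (1 + 0.064)^6 = $364,516.1290 / 1.450941 = $251,227.39

$251227.39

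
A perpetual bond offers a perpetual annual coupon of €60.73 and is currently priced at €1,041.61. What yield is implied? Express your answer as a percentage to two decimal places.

5.83%

P = C/r ⇒ r = C/P = €60.73/€1,041.61 = 0.058304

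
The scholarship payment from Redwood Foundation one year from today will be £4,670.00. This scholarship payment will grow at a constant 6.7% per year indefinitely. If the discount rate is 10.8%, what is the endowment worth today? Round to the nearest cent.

£113902.44

Growing perpetuity: P = D₁ / (r − g) = £4,670.0000 / (0.108 − 0.067) = £113,902.44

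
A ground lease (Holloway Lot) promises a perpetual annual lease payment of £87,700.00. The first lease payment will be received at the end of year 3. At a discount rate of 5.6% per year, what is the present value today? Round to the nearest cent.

£1404377.07

Value at end of year 2: C / r = £87,700.00 / 0.056 = £1,566,071.4286
Discount to today: PV = £1,566,071.4286 / (1 + 0.056)^2 = £1,566,071.4286 / 1.115136 = £1,404,377.07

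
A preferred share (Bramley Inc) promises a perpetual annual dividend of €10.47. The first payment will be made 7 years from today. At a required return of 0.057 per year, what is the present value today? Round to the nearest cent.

€131.71

Value at end of year 6: C / r = €10.47 / 0.057 = €183.6842
Discount to today: PV = €183.6842 / (1 + 0.057)^6 = €183.6842 / 1.394601 = €131.71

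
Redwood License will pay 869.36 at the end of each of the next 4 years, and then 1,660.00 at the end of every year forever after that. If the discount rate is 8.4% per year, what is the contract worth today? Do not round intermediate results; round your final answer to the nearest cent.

PV of 4-year annuity: 869.36 × [1 − (1+0.084)^−4] / 0.084 = 2853.97841
Perpetuity value at year 4: 1,660.00 / 0.084 = 19761.90476
PV of perpetuity: 19761.90476 / (1+0.084)^4 = 14312.37389
Total PV = 2853.97841 + 14312.37389 = 17166.35230

17166.35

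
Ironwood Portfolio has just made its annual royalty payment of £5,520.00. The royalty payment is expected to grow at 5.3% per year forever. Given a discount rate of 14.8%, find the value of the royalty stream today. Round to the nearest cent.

D₁ = D₀ × (1 + g) = £5,520.00 × 1.053 = £5,812.5600
Growing perpetuity: P = D₁ / (r − g) = £5,812.5600 / (0.148 − 0.053) = £61,184.84

£61184.84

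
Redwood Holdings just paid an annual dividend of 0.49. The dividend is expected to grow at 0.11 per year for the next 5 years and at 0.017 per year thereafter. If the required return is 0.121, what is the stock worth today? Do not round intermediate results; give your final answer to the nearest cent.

6.94

D_1 = 0.54390
D_2 = 0.60373
D_3 = 0.67014
D_4 = 0.74385
D_5 = 0.82568
Terminal value at year 5: TV = D_5×(1+g_2)/(r−g_2) = 0.83972/0.104 = 8.07418
P_0 = D_1/(1+r)^1 + D_2/(1+r)^2 + D_3/(1+r)^3 + D_4/(1+r)^4 + D_5/(1+r)^5 + TV/(1+r)^5
    = 0.48519 + 0.48043 + 0.47572 + 0.47105 + 0.46643 + 4.56111 = 6.93992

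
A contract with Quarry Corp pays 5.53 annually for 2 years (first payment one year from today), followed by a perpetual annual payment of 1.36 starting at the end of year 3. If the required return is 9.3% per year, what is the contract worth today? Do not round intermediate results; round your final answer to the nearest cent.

21.93

PV of 2-year annuity: 5.53 × [1 − (1+0.093)^−2] / 0.093 = 9.68844
Perpetuity value at year 2: 1.36 / 0.093 = 14.62366
PV of perpetuity: 14.62366 / (1+0.093)^2 = 12.24096
Total PV = 9.68844 + 12.24096 = 21.92941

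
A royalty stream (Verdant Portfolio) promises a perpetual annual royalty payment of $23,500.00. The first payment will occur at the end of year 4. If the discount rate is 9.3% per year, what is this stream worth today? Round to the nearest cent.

Value at end of year 3: C / r = $23,500.00 / 0.093 = $252,688.1720
Discount to today: PV = $252,688.1720 / (1 + 0.093)^3 = $252,688.1720 / 1.305751 = $193,519.36

$193519.36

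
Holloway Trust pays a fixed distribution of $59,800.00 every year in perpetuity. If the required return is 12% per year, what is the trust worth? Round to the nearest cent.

$498333.33

Level perpetuity: PV = C / r = $59,800.00 / 0.12 = $498,333.33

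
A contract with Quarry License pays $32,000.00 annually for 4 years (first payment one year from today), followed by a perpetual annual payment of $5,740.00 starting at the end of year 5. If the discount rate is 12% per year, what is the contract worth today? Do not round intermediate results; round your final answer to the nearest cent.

$127594.13

PV of 4-year annuity: $32,000.00 × [1 − (1+0.12)^−4] / 0.12 = 97195.17909
Perpetuity value at year 4: $5,740.00 / 0.12 = 47833.33333
PV of perpetuity: 47833.33333 / (1+0.12)^4 = 30398.94808
Total PV = 97195.17909 + 30398.94808 = 127594.12718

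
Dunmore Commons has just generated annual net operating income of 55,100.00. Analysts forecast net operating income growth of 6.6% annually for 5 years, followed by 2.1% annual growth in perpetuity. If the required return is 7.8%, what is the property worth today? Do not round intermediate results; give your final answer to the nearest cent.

1199677.97

D_1 = 58736.60000
D_2 = 62613.21560
D_3 = 66745.68783
D_4 = 71150.90323
D_5 = 75846.86284
Terminal value at year 5: TV = D_5×(1+g_2)/(r−g_2) = 77439.64696/0.057 = 1358590.29752
P_0 = D_1/(1+r)^1 + D_2/(1+r)^2 + D_3/(1+r)^3 + D_4/(1+r)^4 + D_5/(1+r)^5 + TV/(1+r)^5
    = 54486.64193 + 53880.11159 + 53280.33298 + 52687.23095 + 52100.73116 + 933242.92131 = 1199677.96992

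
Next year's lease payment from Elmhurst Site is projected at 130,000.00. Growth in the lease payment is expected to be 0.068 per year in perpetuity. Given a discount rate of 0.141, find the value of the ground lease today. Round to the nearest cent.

Growing perpetuity: P = D₁ / (r − g) = 130,000.0000 / (0.141 − 0.068) = 1,780,821.92

1780821.92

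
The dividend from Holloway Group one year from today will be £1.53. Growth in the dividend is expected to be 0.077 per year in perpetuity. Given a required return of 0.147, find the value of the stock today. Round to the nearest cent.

£21.86

Growing perpetuity: P = D₁ / (r − g) = £1.5300 / (0.147 − 0.077) = £21.86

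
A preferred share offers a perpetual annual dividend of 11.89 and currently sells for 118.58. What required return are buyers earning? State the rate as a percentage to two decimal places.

P = C/r ⇒ r = C/P = 11.89/118.58 = 0.100270

10.03%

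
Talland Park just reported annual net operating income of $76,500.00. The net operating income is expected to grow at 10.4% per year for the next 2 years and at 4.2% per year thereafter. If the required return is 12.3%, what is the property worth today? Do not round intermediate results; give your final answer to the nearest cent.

D_1 = 84456.00000
D_2 = 93239.42400
Terminal value at year 2: TV = D_2×(1+g_2)/(r−g_2) = 97155.47981/0.081 = 1199450.36800
P_0 = D_1/(1+r)^1 + D_2/(1+r)^2 + TV/(1+r)^2
    = 75205.69902 + 73933.29628 + 951092.52741 = 1100231.52271

$1100231.52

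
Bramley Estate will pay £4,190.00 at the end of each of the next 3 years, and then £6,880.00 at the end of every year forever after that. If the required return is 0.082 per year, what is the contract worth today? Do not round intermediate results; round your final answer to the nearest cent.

£76994.99

PV of 3-year annuity: £4,190.00 × [1 − (1+0.082)^−3] / 0.082 = 10759.18697
Perpetuity value at year 3: £6,880.00 / 0.082 = 83902.43902
PV of perpetuity: 83902.43902 / (1+0.082)^3 = 66235.80266
Total PV = 10759.18697 + 66235.80266 = 76994.98963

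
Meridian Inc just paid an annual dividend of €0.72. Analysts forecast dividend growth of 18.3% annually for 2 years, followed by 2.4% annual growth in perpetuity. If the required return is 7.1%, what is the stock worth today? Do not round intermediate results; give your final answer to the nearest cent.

D_1 = 0.85176
D_2 = 1.00763
Terminal value at year 2: TV = D_2×(1+g_2)/(r−g_2) = 1.03182/0.047 = 21.95352
P_0 = D_1/(1+r)^1 + D_2/(1+r)^2 + TV/(1+r)^2
    = 0.79529 + 0.87846 + 19.13926 = 20.81302

€20.81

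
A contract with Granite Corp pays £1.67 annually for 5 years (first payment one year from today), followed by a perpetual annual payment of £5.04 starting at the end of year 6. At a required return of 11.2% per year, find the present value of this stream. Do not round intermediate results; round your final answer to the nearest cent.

PV of 5-year annuity: £1.67 × [1 − (1+0.112)^−5] / 0.112 = 6.14122
Perpetuity value at year 5: £5.04 / 0.112 = 45.00000
PV of perpetuity: 45.00000 / (1+0.112)^5 = 26.46602
Total PV = 6.14122 + 26.46602 = 32.60724

£32.61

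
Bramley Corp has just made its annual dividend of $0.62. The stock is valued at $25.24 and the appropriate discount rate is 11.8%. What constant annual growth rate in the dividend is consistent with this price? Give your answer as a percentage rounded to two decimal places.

P = D₀(1+g)/(r−g) ⇒ P(r−g) = D₀(1+g) ⇒ g(P+D₀) = P·r − D₀
g = (P·r − D₀)/(P + D₀) = ($25.24×0.118 − $0.62) / ($25.24 + $0.62) = 0.091196

9.12%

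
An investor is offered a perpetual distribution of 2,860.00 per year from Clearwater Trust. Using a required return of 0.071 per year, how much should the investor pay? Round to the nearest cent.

Level perpetuity: PV = C / r = 2,860.00 / 0.071 = 40,281.69

40281.69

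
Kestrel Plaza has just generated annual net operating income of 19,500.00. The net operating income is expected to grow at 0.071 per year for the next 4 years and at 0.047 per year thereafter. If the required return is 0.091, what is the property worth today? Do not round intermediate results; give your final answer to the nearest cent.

D_1 = 20884.50000
D_2 = 22367.29950
D_3 = 23955.37776
D_4 = 25656.20959
Terminal value at year 4: TV = D_4×(1+g_2)/(r−g_2) = 26862.05144/0.044 = 610501.16901
P_0 = D_1/(1+r)^1 + D_2/(1+r)^2 + D_3/(1+r)^3 + D_4/(1+r)^4 + TV/(1+r)^4
    = 19142.52979 + 18791.61265 + 18447.12846 + 18108.95929 + 430910.91758 = 505401.14777

505401.15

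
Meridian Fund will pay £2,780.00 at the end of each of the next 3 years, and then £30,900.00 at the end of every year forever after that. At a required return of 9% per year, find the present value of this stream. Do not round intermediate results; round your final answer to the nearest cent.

£272153.33

PV of 3-year annuity: £2,780.00 × [1 − (1+0.09)^−3] / 0.09 = 7036.99917
Perpetuity value at year 3: £30,900.00 / 0.09 = 343333.33333
PV of perpetuity: 343333.33333 / (1+0.09)^3 = 265116.32815
Total PV = 7036.99917 + 265116.32815 = 272153.32733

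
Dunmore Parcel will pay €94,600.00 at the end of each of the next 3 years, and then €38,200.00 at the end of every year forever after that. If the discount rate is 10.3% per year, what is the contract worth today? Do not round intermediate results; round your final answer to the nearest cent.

€510394.76

PV of 3-year annuity: €94,600.00 × [1 − (1+0.103)^−3] / 0.103 = 234019.22267
Perpetuity value at year 3: €38,200.00 / 0.103 = 370873.78641
PV of perpetuity: 370873.78641 / (1+0.103)^3 = 276375.53793
Total PV = 234019.22267 + 276375.53793 = 510394.76060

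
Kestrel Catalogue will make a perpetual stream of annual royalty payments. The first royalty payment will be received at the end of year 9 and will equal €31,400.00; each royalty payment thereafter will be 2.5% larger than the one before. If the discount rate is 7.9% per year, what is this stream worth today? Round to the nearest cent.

€316493.16

Value at end of year 8: C₁ / (r − g) = €31,400.00 / (0.079 − 0.025) = €581,481.4815
Discount to today: PV = €581,481.4815 / (1 + 0.079)^8 = €581,481.4815 / 1.837264 = €316,493.16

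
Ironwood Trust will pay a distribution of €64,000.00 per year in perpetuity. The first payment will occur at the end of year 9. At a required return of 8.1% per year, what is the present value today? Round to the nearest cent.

€423730.19

Value at end of year 8: C / r = €64,000.00 / 0.081 = €790,123.4568
Discount to today: PV = €790,123.4568 / (1 + 0.081)^8 = €790,123.4568 / 1.864685 = €423,730.19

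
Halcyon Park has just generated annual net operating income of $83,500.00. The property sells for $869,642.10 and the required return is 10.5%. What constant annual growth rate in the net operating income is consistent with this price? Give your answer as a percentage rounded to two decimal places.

0.82%

P = D₀(1+g)/(r−g) ⇒ P(r−g) = D₀(1+g) ⇒ g(P+D₀) = P·r − D₀
g = (P·r − D₀)/(P + D₀) = ($869,642.10×0.105 − $83,500.00) / ($869,642.10 + $83,500.00) = 0.008196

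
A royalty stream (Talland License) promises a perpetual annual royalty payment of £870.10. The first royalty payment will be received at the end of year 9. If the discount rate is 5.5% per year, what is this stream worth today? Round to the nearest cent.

£10308.29

Value at end of year 8: C / r = £870.10 / 0.055 = £15,820.0000
Discount to today: PV = £15,820.0000 / (1 + 0.055)^8 = £15,820.0000 / 1.534687 = £10,308.29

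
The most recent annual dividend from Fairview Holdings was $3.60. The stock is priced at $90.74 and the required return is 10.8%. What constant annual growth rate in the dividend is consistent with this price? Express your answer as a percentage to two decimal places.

P = D₀(1+g)/(r−g) ⇒ P(r−g) = D₀(1+g) ⇒ g(P+D₀) = P·r − D₀
g = (P·r − D₀)/(P + D₀) = ($90.74×0.108 − $3.60) / ($90.74 + $3.60) = 0.065719

6.57%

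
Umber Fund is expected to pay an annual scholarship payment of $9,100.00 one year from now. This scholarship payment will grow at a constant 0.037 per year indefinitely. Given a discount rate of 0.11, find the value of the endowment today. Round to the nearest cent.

Growing perpetuity: P = D₁ / (r − g) = $9,100.0000 / (0.11 − 0.037) = $124,657.53

$124657.53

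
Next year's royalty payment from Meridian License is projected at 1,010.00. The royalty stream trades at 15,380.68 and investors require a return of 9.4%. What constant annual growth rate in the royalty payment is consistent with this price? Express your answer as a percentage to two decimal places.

2.83%

P = D₁/(r−g) ⇒ g = r − D₁/P = 0.094 − 1,010.00/15,380.68 = 0.028333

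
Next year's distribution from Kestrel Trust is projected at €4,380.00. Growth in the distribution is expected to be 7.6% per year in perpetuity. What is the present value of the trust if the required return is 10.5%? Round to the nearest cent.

Growing perpetuity: P = D₁ / (r − g) = €4,380.0000 / (0.105 − 0.076) = €151,034.48

€151034.48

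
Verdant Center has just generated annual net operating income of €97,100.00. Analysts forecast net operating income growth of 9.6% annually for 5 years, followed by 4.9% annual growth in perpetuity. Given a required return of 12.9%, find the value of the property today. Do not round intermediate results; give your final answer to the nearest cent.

D_1 = 106421.60000
D_2 = 116638.07360
D_3 = 127835.32867
D_4 = 140107.52022
D_5 = 153557.84216
Terminal value at year 5: TV = D_5×(1+g_2)/(r−g_2) = 161082.17642/0.08 = 2013527.20530
P_0 = D_1/(1+r)^1 + D_2/(1+r)^2 + D_3/(1+r)^3 + D_4/(1+r)^4 + D_5/(1+r)^5 + TV/(1+r)^5
    = 94261.82462 + 91506.60743 + 88831.92360 + 86235.41919 + 83714.80906 + 1097710.43382 = 1542261.01772

€1542261.02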